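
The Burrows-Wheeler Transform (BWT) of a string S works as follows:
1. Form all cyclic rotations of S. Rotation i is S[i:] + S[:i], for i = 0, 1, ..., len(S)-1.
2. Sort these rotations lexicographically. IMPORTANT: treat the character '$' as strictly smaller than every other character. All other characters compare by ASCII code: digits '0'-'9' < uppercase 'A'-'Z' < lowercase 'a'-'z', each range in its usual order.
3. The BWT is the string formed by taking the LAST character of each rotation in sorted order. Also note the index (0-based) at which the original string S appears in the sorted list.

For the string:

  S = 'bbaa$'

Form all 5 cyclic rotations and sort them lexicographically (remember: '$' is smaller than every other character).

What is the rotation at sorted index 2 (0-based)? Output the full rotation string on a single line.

Answer: aa$bb

Derivation:
All 5 rotations (rotation i = S[i:]+S[:i]):
  rot[0] = bbaa$
  rot[1] = baa$b
  rot[2] = aa$bb
  rot[3] = a$bba
  rot[4] = $bbaa
Sorted (with $ < everything):
  sorted[0] = $bbaa
  sorted[1] = a$bba
  sorted[2] = aa$bb
  sorted[3] = baa$b
  sorted[4] = bbaa$
sorted[2] = aa$bb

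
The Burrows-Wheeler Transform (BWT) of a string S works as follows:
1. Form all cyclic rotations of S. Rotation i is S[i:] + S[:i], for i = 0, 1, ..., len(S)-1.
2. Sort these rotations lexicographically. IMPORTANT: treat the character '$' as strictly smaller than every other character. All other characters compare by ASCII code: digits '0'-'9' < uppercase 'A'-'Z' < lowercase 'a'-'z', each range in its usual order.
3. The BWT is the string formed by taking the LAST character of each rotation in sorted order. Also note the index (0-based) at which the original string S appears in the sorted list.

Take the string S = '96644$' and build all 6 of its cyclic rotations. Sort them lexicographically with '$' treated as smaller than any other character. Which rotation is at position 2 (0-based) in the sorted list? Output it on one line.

Answer: 44$966

Derivation:
All 6 rotations (rotation i = S[i:]+S[:i]):
  rot[0] = 96644$
  rot[1] = 6644$9
  rot[2] = 644$96
  rot[3] = 44$966
  rot[4] = 4$9664
  rot[5] = $96644
Sorted (with $ < everything):
  sorted[0] = $96644
  sorted[1] = 4$9664
  sorted[2] = 44$966
  sorted[3] = 644$96
  sorted[4] = 6644$9
  sorted[5] = 96644$
sorted[2] = 44$966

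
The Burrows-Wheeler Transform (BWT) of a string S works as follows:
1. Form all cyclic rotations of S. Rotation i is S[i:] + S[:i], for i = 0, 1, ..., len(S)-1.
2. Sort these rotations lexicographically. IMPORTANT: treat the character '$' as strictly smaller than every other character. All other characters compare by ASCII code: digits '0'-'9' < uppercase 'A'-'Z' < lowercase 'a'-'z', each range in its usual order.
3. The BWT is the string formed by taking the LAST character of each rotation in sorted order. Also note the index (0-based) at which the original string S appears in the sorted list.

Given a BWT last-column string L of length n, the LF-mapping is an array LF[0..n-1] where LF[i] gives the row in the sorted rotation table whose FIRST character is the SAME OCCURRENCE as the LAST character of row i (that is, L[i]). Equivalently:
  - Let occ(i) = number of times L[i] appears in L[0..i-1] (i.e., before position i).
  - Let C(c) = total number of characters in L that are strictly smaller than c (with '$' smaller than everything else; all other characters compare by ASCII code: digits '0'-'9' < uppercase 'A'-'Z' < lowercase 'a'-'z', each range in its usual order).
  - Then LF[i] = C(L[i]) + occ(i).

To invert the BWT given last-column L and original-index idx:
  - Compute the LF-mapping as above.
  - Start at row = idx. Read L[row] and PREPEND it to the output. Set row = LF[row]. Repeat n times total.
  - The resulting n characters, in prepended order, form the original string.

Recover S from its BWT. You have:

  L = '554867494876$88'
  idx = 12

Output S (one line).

Answer: 88968784754465$

Derivation:
LF mapping: 4 5 1 10 6 8 2 14 3 11 9 7 0 12 13
Walk LF starting at row 12, prepending L[row]:
  step 1: row=12, L[12]='$', prepend. Next row=LF[12]=0
  step 2: row=0, L[0]='5', prepend. Next row=LF[0]=4
  step 3: row=4, L[4]='6', prepend. Next row=LF[4]=6
  step 4: row=6, L[6]='4', prepend. Next row=LF[6]=2
  step 5: row=2, L[2]='4', prepend. Next row=LF[2]=1
  step 6: row=1, L[1]='5', prepend. Next row=LF[1]=5
  step 7: row=5, L[5]='7', prepend. Next row=LF[5]=8
  step 8: row=8, L[8]='4', prepend. Next row=LF[8]=3
  step 9: row=3, L[3]='8', prepend. Next row=LF[3]=10
  step 10: row=10, L[10]='7', prepend. Next row=LF[10]=9
  step 11: row=9, L[9]='8', prepend. Next row=LF[9]=11
  step 12: row=11, L[11]='6', prepend. Next row=LF[11]=7
  step 13: row=7, L[7]='9', prepend. Next row=LF[7]=14
  step 14: row=14, L[14]='8', prepend. Next row=LF[14]=13
  step 15: row=13, L[13]='8', prepend. Next row=LF[13]=12
Reversed output: 88968784754465$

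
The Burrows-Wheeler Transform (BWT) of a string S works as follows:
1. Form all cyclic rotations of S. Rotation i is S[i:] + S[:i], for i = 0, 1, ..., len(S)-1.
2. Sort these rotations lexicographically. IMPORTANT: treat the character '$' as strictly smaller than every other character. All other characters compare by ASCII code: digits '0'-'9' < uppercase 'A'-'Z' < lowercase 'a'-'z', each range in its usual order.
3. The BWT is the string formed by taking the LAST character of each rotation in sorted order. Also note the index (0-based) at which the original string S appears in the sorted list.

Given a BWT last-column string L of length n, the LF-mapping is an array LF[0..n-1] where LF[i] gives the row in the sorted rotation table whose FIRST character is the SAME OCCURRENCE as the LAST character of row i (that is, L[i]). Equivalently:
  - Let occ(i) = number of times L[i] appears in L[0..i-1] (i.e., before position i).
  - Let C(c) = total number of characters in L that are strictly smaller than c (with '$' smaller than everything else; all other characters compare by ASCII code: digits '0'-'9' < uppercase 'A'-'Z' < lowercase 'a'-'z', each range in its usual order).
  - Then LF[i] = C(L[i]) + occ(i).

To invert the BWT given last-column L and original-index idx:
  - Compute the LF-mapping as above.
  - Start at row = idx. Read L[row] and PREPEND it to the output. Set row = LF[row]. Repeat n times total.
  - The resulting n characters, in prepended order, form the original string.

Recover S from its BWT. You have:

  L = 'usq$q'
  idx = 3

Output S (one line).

LF mapping: 4 3 1 0 2
Walk LF starting at row 3, prepending L[row]:
  step 1: row=3, L[3]='$', prepend. Next row=LF[3]=0
  step 2: row=0, L[0]='u', prepend. Next row=LF[0]=4
  step 3: row=4, L[4]='q', prepend. Next row=LF[4]=2
  step 4: row=2, L[2]='q', prepend. Next row=LF[2]=1
  step 5: row=1, L[1]='s', prepend. Next row=LF[1]=3
Reversed output: sqqu$

Answer: sqqu$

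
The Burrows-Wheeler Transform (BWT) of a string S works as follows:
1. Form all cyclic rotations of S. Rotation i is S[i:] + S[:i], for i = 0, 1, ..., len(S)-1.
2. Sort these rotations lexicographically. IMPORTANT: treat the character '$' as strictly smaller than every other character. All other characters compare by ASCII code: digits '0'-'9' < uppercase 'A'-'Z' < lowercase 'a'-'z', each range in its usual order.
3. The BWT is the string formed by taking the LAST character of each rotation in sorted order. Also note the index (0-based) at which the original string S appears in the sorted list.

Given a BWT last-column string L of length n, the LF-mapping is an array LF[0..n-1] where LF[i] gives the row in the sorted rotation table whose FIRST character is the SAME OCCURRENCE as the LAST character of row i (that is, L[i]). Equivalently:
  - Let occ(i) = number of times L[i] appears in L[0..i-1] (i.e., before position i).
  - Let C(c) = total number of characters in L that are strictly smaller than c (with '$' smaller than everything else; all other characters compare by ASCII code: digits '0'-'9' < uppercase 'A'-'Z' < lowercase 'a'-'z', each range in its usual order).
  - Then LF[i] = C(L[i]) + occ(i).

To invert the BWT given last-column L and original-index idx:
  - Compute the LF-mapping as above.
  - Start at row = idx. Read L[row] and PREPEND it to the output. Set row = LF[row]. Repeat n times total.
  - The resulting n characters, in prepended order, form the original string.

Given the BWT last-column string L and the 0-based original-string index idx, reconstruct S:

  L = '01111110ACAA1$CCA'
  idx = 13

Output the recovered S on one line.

LF mapping: 1 3 4 5 6 7 8 2 10 14 11 12 9 0 15 16 13
Walk LF starting at row 13, prepending L[row]:
  step 1: row=13, L[13]='$', prepend. Next row=LF[13]=0
  step 2: row=0, L[0]='0', prepend. Next row=LF[0]=1
  step 3: row=1, L[1]='1', prepend. Next row=LF[1]=3
  step 4: row=3, L[3]='1', prepend. Next row=LF[3]=5
  step 5: row=5, L[5]='1', prepend. Next row=LF[5]=7
  step 6: row=7, L[7]='0', prepend. Next row=LF[7]=2
  step 7: row=2, L[2]='1', prepend. Next row=LF[2]=4
  step 8: row=4, L[4]='1', prepend. Next row=LF[4]=6
  step 9: row=6, L[6]='1', prepend. Next row=LF[6]=8
  step 10: row=8, L[8]='A', prepend. Next row=LF[8]=10
  step 11: row=10, L[10]='A', prepend. Next row=LF[10]=11
  step 12: row=11, L[11]='A', prepend. Next row=LF[11]=12
  step 13: row=12, L[12]='1', prepend. Next row=LF[12]=9
  step 14: row=9, L[9]='C', prepend. Next row=LF[9]=14
  step 15: row=14, L[14]='C', prepend. Next row=LF[14]=15
  step 16: row=15, L[15]='C', prepend. Next row=LF[15]=16
  step 17: row=16, L[16]='A', prepend. Next row=LF[16]=13
Reversed output: ACCC1AAA11101110$

Answer: ACCC1AAA11101110$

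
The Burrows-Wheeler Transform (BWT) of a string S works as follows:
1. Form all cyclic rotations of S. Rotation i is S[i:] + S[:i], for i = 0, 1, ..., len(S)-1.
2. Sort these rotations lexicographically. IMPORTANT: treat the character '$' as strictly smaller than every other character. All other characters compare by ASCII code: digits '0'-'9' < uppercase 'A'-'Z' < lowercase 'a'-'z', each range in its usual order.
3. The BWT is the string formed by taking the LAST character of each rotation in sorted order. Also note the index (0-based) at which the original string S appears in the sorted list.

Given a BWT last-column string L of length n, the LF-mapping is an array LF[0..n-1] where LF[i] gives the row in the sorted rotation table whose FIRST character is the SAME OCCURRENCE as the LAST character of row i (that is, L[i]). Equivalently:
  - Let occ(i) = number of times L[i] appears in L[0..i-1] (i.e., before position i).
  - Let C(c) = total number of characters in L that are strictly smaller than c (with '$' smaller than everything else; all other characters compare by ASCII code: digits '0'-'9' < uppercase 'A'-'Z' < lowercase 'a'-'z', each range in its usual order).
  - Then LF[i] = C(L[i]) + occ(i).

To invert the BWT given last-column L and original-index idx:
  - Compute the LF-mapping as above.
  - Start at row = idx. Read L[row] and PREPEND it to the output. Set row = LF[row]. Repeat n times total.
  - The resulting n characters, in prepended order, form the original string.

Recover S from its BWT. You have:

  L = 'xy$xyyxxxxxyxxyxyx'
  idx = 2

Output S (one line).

LF mapping: 1 12 0 2 13 14 3 4 5 6 7 15 8 9 16 10 17 11
Walk LF starting at row 2, prepending L[row]:
  step 1: row=2, L[2]='$', prepend. Next row=LF[2]=0
  step 2: row=0, L[0]='x', prepend. Next row=LF[0]=1
  step 3: row=1, L[1]='y', prepend. Next row=LF[1]=12
  step 4: row=12, L[12]='x', prepend. Next row=LF[12]=8
  step 5: row=8, L[8]='x', prepend. Next row=LF[8]=5
  step 6: row=5, L[5]='y', prepend. Next row=LF[5]=14
  step 7: row=14, L[14]='y', prepend. Next row=LF[14]=16
  step 8: row=16, L[16]='y', prepend. Next row=LF[16]=17
  step 9: row=17, L[17]='x', prepend. Next row=LF[17]=11
  step 10: row=11, L[11]='y', prepend. Next row=LF[11]=15
  step 11: row=15, L[15]='x', prepend. Next row=LF[15]=10
  step 12: row=10, L[10]='x', prepend. Next row=LF[10]=7
  step 13: row=7, L[7]='x', prepend. Next row=LF[7]=4
  step 14: row=4, L[4]='y', prepend. Next row=LF[4]=13
  step 15: row=13, L[13]='x', prepend. Next row=LF[13]=9
  step 16: row=9, L[9]='x', prepend. Next row=LF[9]=6
  step 17: row=6, L[6]='x', prepend. Next row=LF[6]=3
  step 18: row=3, L[3]='x', prepend. Next row=LF[3]=2
Reversed output: xxxxyxxxyxyyyxxyx$

Answer: xxxxyxxxyxyyyxxyx$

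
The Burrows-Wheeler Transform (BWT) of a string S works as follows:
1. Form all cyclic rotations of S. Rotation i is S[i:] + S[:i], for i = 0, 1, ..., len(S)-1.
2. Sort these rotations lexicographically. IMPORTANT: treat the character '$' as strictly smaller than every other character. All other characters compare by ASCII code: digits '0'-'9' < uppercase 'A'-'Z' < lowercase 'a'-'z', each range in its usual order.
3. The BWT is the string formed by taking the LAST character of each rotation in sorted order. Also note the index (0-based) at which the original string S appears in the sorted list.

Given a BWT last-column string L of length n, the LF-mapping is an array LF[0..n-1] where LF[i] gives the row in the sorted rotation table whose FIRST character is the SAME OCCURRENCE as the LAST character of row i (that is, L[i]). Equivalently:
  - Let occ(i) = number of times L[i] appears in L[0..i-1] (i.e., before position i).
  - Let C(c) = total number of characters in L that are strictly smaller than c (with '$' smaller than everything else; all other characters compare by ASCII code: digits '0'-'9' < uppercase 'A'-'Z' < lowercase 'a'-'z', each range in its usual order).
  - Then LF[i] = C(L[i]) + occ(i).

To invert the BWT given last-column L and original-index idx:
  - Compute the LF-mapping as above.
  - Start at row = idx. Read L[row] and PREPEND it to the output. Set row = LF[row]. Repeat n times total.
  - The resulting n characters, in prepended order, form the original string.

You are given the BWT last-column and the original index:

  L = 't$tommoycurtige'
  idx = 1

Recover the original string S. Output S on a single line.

Answer: committeyogurt$

Derivation:
LF mapping: 10 0 11 7 5 6 8 14 1 13 9 12 4 3 2
Walk LF starting at row 1, prepending L[row]:
  step 1: row=1, L[1]='$', prepend. Next row=LF[1]=0
  step 2: row=0, L[0]='t', prepend. Next row=LF[0]=10
  step 3: row=10, L[10]='r', prepend. Next row=LF[10]=9
  step 4: row=9, L[9]='u', prepend. Next row=LF[9]=13
  step 5: row=13, L[13]='g', prepend. Next row=LF[13]=3
  step 6: row=3, L[3]='o', prepend. Next row=LF[3]=7
  step 7: row=7, L[7]='y', prepend. Next row=LF[7]=14
  step 8: row=14, L[14]='e', prepend. Next row=LF[14]=2
  step 9: row=2, L[2]='t', prepend. Next row=LF[2]=11
  step 10: row=11, L[11]='t', prepend. Next row=LF[11]=12
  step 11: row=12, L[12]='i', prepend. Next row=LF[12]=4
  step 12: row=4, L[4]='m', prepend. Next row=LF[4]=5
  step 13: row=5, L[5]='m', prepend. Next row=LF[5]=6
  step 14: row=6, L[6]='o', prepend. Next row=LF[6]=8
  step 15: row=8, L[8]='c', prepend. Next row=LF[8]=1
Reversed output: committeyogurt$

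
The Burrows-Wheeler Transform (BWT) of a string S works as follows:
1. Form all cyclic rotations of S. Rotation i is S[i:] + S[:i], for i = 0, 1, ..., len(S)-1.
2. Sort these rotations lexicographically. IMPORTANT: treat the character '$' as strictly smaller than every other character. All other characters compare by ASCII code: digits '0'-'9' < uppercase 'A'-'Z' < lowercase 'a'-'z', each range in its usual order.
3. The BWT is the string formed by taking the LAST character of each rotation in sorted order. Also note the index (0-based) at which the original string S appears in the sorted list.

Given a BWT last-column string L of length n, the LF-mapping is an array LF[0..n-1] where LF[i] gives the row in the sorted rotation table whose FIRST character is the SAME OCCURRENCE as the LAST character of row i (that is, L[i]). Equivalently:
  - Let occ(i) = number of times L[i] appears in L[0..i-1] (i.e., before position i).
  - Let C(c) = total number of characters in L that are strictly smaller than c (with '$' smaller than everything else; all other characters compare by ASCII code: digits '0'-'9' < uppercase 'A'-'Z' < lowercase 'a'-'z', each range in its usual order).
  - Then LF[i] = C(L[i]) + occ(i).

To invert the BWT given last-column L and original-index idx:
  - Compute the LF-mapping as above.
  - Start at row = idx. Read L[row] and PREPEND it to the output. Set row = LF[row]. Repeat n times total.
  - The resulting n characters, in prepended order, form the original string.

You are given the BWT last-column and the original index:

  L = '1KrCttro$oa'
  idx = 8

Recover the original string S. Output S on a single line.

Answer: rotatorCK1$

Derivation:
LF mapping: 1 3 7 2 9 10 8 5 0 6 4
Walk LF starting at row 8, prepending L[row]:
  step 1: row=8, L[8]='$', prepend. Next row=LF[8]=0
  step 2: row=0, L[0]='1', prepend. Next row=LF[0]=1
  step 3: row=1, L[1]='K', prepend. Next row=LF[1]=3
  step 4: row=3, L[3]='C', prepend. Next row=LF[3]=2
  step 5: row=2, L[2]='r', prepend. Next row=LF[2]=7
  step 6: row=7, L[7]='o', prepend. Next row=LF[7]=5
  step 7: row=5, L[5]='t', prepend. Next row=LF[5]=10
  step 8: row=10, L[10]='a', prepend. Next row=LF[10]=4
  step 9: row=4, L[4]='t', prepend. Next row=LF[4]=9
  step 10: row=9, L[9]='o', prepend. Next row=LF[9]=6
  step 11: row=6, L[6]='r', prepend. Next row=LF[6]=8
Reversed output: rotatorCK1$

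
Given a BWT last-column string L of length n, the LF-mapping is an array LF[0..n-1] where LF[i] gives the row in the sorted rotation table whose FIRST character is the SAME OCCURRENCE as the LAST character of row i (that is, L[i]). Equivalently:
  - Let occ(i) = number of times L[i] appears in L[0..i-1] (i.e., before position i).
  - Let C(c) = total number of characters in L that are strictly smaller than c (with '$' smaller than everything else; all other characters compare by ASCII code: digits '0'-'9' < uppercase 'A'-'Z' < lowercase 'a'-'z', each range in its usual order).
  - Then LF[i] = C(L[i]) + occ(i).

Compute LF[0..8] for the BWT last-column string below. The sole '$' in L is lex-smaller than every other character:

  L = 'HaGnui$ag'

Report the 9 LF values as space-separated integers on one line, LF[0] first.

Char counts: '$':1, 'G':1, 'H':1, 'a':2, 'g':1, 'i':1, 'n':1, 'u':1
C (first-col start): C('$')=0, C('G')=1, C('H')=2, C('a')=3, C('g')=5, C('i')=6, C('n')=7, C('u')=8
L[0]='H': occ=0, LF[0]=C('H')+0=2+0=2
L[1]='a': occ=0, LF[1]=C('a')+0=3+0=3
L[2]='G': occ=0, LF[2]=C('G')+0=1+0=1
L[3]='n': occ=0, LF[3]=C('n')+0=7+0=7
L[4]='u': occ=0, LF[4]=C('u')+0=8+0=8
L[5]='i': occ=0, LF[5]=C('i')+0=6+0=6
L[6]='$': occ=0, LF[6]=C('$')+0=0+0=0
L[7]='a': occ=1, LF[7]=C('a')+1=3+1=4
L[8]='g': occ=0, LF[8]=C('g')+0=5+0=5

Answer: 2 3 1 7 8 6 0 4 5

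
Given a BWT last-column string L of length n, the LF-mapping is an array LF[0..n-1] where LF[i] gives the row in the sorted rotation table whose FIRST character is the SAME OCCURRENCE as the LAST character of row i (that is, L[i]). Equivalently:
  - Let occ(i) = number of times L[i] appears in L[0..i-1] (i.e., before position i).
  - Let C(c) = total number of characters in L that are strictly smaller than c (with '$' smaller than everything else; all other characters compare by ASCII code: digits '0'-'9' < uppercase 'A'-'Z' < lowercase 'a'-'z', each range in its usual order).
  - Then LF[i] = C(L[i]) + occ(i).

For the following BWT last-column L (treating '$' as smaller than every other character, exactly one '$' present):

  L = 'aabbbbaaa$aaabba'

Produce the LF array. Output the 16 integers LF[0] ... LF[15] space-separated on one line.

Char counts: '$':1, 'a':9, 'b':6
C (first-col start): C('$')=0, C('a')=1, C('b')=10
L[0]='a': occ=0, LF[0]=C('a')+0=1+0=1
L[1]='a': occ=1, LF[1]=C('a')+1=1+1=2
L[2]='b': occ=0, LF[2]=C('b')+0=10+0=10
L[3]='b': occ=1, LF[3]=C('b')+1=10+1=11
L[4]='b': occ=2, LF[4]=C('b')+2=10+2=12
L[5]='b': occ=3, LF[5]=C('b')+3=10+3=13
L[6]='a': occ=2, LF[6]=C('a')+2=1+2=3
L[7]='a': occ=3, LF[7]=C('a')+3=1+3=4
L[8]='a': occ=4, LF[8]=C('a')+4=1+4=5
L[9]='$': occ=0, LF[9]=C('$')+0=0+0=0
L[10]='a': occ=5, LF[10]=C('a')+5=1+5=6
L[11]='a': occ=6, LF[11]=C('a')+6=1+6=7
L[12]='a': occ=7, LF[12]=C('a')+7=1+7=8
L[13]='b': occ=4, LF[13]=C('b')+4=10+4=14
L[14]='b': occ=5, LF[14]=C('b')+5=10+5=15
L[15]='a': occ=8, LF[15]=C('a')+8=1+8=9

Answer: 1 2 10 11 12 13 3 4 5 0 6 7 8 14 15 9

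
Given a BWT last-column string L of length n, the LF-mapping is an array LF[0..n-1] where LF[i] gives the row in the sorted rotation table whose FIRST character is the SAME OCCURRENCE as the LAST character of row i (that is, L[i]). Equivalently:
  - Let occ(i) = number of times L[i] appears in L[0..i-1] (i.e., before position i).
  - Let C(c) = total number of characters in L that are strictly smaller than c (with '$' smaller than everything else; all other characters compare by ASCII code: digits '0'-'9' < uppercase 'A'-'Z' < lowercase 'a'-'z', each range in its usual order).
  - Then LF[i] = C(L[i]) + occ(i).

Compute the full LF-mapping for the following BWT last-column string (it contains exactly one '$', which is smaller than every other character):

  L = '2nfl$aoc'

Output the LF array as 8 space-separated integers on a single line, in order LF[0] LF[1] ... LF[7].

Char counts: '$':1, '2':1, 'a':1, 'c':1, 'f':1, 'l':1, 'n':1, 'o':1
C (first-col start): C('$')=0, C('2')=1, C('a')=2, C('c')=3, C('f')=4, C('l')=5, C('n')=6, C('o')=7
L[0]='2': occ=0, LF[0]=C('2')+0=1+0=1
L[1]='n': occ=0, LF[1]=C('n')+0=6+0=6
L[2]='f': occ=0, LF[2]=C('f')+0=4+0=4
L[3]='l': occ=0, LF[3]=C('l')+0=5+0=5
L[4]='$': occ=0, LF[4]=C('$')+0=0+0=0
L[5]='a': occ=0, LF[5]=C('a')+0=2+0=2
L[6]='o': occ=0, LF[6]=C('o')+0=7+0=7
L[7]='c': occ=0, LF[7]=C('c')+0=3+0=3

Answer: 1 6 4 5 0 2 7 3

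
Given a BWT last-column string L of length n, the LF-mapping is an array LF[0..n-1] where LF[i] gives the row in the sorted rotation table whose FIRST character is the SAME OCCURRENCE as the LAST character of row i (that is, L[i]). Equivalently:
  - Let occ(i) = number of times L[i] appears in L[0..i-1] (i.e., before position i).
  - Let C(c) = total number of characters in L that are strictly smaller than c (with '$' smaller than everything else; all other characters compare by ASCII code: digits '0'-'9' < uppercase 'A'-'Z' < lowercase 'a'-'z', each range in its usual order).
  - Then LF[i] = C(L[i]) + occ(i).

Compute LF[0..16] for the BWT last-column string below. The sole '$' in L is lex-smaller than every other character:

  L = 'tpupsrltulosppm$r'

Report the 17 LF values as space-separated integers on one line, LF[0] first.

Char counts: '$':1, 'l':2, 'm':1, 'o':1, 'p':4, 'r':2, 's':2, 't':2, 'u':2
C (first-col start): C('$')=0, C('l')=1, C('m')=3, C('o')=4, C('p')=5, C('r')=9, C('s')=11, C('t')=13, C('u')=15
L[0]='t': occ=0, LF[0]=C('t')+0=13+0=13
L[1]='p': occ=0, LF[1]=C('p')+0=5+0=5
L[2]='u': occ=0, LF[2]=C('u')+0=15+0=15
L[3]='p': occ=1, LF[3]=C('p')+1=5+1=6
L[4]='s': occ=0, LF[4]=C('s')+0=11+0=11
L[5]='r': occ=0, LF[5]=C('r')+0=9+0=9
L[6]='l': occ=0, LF[6]=C('l')+0=1+0=1
L[7]='t': occ=1, LF[7]=C('t')+1=13+1=14
L[8]='u': occ=1, LF[8]=C('u')+1=15+1=16
L[9]='l': occ=1, LF[9]=C('l')+1=1+1=2
L[10]='o': occ=0, LF[10]=C('o')+0=4+0=4
L[11]='s': occ=1, LF[11]=C('s')+1=11+1=12
L[12]='p': occ=2, LF[12]=C('p')+2=5+2=7
L[13]='p': occ=3, LF[13]=C('p')+3=5+3=8
L[14]='m': occ=0, LF[14]=C('m')+0=3+0=3
L[15]='$': occ=0, LF[15]=C('$')+0=0+0=0
L[16]='r': occ=1, LF[16]=C('r')+1=9+1=10

Answer: 13 5 15 6 11 9 1 14 16 2 4 12 7 8 3 0 10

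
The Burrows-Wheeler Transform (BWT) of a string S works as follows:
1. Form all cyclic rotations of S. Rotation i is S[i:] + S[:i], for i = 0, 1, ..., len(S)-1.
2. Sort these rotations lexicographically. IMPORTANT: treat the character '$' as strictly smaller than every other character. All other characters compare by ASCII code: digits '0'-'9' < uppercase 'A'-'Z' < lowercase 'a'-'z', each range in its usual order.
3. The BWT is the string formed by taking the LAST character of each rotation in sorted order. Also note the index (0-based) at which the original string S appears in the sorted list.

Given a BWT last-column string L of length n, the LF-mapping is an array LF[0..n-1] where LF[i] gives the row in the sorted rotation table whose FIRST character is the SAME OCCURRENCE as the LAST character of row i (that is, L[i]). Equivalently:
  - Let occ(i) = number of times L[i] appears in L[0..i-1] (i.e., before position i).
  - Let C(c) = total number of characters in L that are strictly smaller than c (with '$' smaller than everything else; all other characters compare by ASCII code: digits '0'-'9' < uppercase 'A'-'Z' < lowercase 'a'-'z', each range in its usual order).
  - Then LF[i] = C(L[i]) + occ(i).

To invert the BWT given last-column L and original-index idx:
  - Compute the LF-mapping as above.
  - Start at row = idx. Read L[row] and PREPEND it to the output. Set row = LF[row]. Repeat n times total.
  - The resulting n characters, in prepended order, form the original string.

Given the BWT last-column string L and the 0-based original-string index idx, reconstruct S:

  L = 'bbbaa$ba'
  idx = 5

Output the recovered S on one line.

Answer: baabbab$

Derivation:
LF mapping: 4 5 6 1 2 0 7 3
Walk LF starting at row 5, prepending L[row]:
  step 1: row=5, L[5]='$', prepend. Next row=LF[5]=0
  step 2: row=0, L[0]='b', prepend. Next row=LF[0]=4
  step 3: row=4, L[4]='a', prepend. Next row=LF[4]=2
  step 4: row=2, L[2]='b', prepend. Next row=LF[2]=6
  step 5: row=6, L[6]='b', prepend. Next row=LF[6]=7
  step 6: row=7, L[7]='a', prepend. Next row=LF[7]=3
  step 7: row=3, L[3]='a', prepend. Next row=LF[3]=1
  step 8: row=1, L[1]='b', prepend. Next row=LF[1]=5
Reversed output: baabbab$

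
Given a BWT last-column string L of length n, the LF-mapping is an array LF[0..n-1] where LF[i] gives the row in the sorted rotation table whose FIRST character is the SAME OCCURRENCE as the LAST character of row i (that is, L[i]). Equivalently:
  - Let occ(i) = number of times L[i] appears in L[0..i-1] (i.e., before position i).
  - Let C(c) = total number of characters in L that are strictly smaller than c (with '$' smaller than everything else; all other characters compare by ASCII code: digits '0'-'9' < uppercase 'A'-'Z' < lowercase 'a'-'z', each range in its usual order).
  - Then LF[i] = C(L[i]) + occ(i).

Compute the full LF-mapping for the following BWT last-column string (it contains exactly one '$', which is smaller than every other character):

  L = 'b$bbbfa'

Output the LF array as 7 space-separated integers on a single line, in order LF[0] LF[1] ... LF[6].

Answer: 2 0 3 4 5 6 1

Derivation:
Char counts: '$':1, 'a':1, 'b':4, 'f':1
C (first-col start): C('$')=0, C('a')=1, C('b')=2, C('f')=6
L[0]='b': occ=0, LF[0]=C('b')+0=2+0=2
L[1]='$': occ=0, LF[1]=C('$')+0=0+0=0
L[2]='b': occ=1, LF[2]=C('b')+1=2+1=3
L[3]='b': occ=2, LF[3]=C('b')+2=2+2=4
L[4]='b': occ=3, LF[4]=C('b')+3=2+3=5
L[5]='f': occ=0, LF[5]=C('f')+0=6+0=6
L[6]='a': occ=0, LF[6]=C('a')+0=1+0=1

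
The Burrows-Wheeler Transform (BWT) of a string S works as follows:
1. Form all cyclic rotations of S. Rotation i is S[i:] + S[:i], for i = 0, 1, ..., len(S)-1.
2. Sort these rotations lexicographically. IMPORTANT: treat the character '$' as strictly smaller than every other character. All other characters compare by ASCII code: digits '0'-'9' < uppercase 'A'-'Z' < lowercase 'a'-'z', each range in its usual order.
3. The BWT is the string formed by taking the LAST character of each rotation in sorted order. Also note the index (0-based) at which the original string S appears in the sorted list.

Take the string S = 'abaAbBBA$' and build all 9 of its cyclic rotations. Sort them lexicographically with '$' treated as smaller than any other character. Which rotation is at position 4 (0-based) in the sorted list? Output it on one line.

All 9 rotations (rotation i = S[i:]+S[:i]):
  rot[0] = abaAbBBA$
  rot[1] = baAbBBA$a
  rot[2] = aAbBBA$ab
  rot[3] = AbBBA$aba
  rot[4] = bBBA$abaA
  rot[5] = BBA$abaAb
  rot[6] = BA$abaAbB
  rot[7] = A$abaAbBB
  rot[8] = $abaAbBBA
Sorted (with $ < everything):
  sorted[0] = $abaAbBBA
  sorted[1] = A$abaAbBB
  sorted[2] = AbBBA$aba
  sorted[3] = BA$abaAbB
  sorted[4] = BBA$abaAb
  sorted[5] = aAbBBA$ab
  sorted[6] = abaAbBBA$
  sorted[7] = bBBA$abaA
  sorted[8] = baAbBBA$a
sorted[4] = BBA$abaAb

Answer: BBA$abaAb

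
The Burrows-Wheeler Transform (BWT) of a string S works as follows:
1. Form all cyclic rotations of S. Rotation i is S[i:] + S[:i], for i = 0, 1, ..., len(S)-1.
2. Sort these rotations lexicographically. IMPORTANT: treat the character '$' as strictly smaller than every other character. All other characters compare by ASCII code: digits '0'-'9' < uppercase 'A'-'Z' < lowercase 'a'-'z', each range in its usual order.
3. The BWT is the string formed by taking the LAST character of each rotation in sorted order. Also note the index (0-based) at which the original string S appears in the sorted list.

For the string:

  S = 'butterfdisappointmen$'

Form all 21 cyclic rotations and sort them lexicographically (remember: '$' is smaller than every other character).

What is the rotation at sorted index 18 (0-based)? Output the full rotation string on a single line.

All 21 rotations (rotation i = S[i:]+S[:i]):
  rot[0] = butterfdisappointmen$
  rot[1] = utterfdisappointmen$b
  rot[2] = tterfdisappointmen$bu
  rot[3] = terfdisappointmen$but
  rot[4] = erfdisappointmen$butt
  rot[5] = rfdisappointmen$butte
  rot[6] = fdisappointmen$butter
  rot[7] = disappointmen$butterf
  rot[8] = isappointmen$butterfd
  rot[9] = sappointmen$butterfdi
  rot[10] = appointmen$butterfdis
  rot[11] = ppointmen$butterfdisa
  rot[12] = pointmen$butterfdisap
  rot[13] = ointmen$butterfdisapp
  rot[14] = intmen$butterfdisappo
  rot[15] = ntmen$butterfdisappoi
  rot[16] = tmen$butterfdisappoin
  rot[17] = men$butterfdisappoint
  rot[18] = en$butterfdisappointm
  rot[19] = n$butterfdisappointme
  rot[20] = $butterfdisappointmen
Sorted (with $ < everything):
  sorted[0] = $butterfdisappointmen
  sorted[1] = appointmen$butterfdis
  sorted[2] = butterfdisappointmen$
  sorted[3] = disappointmen$butterf
  sorted[4] = en$butterfdisappointm
  sorted[5] = erfdisappointmen$butt
  sorted[6] = fdisappointmen$butter
  sorted[7] = intmen$butterfdisappo
  sorted[8] = isappointmen$butterfd
  sorted[9] = men$butterfdisappoint
  sorted[10] = n$butterfdisappointme
  sorted[11] = ntmen$butterfdisappoi
  sorted[12] = ointmen$butterfdisapp
  sorted[13] = pointmen$butterfdisap
  sorted[14] = ppointmen$butterfdisa
  sorted[15] = rfdisappointmen$butte
  sorted[16] = sappointmen$butterfdi
  sorted[17] = terfdisappointmen$but
  sorted[18] = tmen$butterfdisappoin
  sorted[19] = tterfdisappointmen$bu
  sorted[20] = utterfdisappointmen$b
sorted[18] = tmen$butterfdisappoin

Answer: tmen$butterfdisappoin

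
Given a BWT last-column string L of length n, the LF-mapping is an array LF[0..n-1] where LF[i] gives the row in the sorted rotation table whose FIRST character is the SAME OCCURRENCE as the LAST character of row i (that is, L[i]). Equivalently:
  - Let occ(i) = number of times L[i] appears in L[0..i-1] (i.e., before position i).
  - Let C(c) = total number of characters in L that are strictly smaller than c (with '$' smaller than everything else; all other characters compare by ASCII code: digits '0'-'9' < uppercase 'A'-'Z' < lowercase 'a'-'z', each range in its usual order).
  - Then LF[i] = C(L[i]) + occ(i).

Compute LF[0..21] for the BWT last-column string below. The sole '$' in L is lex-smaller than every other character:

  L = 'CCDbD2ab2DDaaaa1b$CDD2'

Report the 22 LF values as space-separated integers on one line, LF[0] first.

Char counts: '$':1, '1':1, '2':3, 'C':3, 'D':6, 'a':5, 'b':3
C (first-col start): C('$')=0, C('1')=1, C('2')=2, C('C')=5, C('D')=8, C('a')=14, C('b')=19
L[0]='C': occ=0, LF[0]=C('C')+0=5+0=5
L[1]='C': occ=1, LF[1]=C('C')+1=5+1=6
L[2]='D': occ=0, LF[2]=C('D')+0=8+0=8
L[3]='b': occ=0, LF[3]=C('b')+0=19+0=19
L[4]='D': occ=1, LF[4]=C('D')+1=8+1=9
L[5]='2': occ=0, LF[5]=C('2')+0=2+0=2
L[6]='a': occ=0, LF[6]=C('a')+0=14+0=14
L[7]='b': occ=1, LF[7]=C('b')+1=19+1=20
L[8]='2': occ=1, LF[8]=C('2')+1=2+1=3
L[9]='D': occ=2, LF[9]=C('D')+2=8+2=10
L[10]='D': occ=3, LF[10]=C('D')+3=8+3=11
L[11]='a': occ=1, LF[11]=C('a')+1=14+1=15
L[12]='a': occ=2, LF[12]=C('a')+2=14+2=16
L[13]='a': occ=3, LF[13]=C('a')+3=14+3=17
L[14]='a': occ=4, LF[14]=C('a')+4=14+4=18
L[15]='1': occ=0, LF[15]=C('1')+0=1+0=1
L[16]='b': occ=2, LF[16]=C('b')+2=19+2=21
L[17]='$': occ=0, LF[17]=C('$')+0=0+0=0
L[18]='C': occ=2, LF[18]=C('C')+2=5+2=7
L[19]='D': occ=4, LF[19]=C('D')+4=8+4=12
L[20]='D': occ=5, LF[20]=C('D')+5=8+5=13
L[21]='2': occ=2, LF[21]=C('2')+2=2+2=4

Answer: 5 6 8 19 9 2 14 20 3 10 11 15 16 17 18 1 21 0 7 12 13 4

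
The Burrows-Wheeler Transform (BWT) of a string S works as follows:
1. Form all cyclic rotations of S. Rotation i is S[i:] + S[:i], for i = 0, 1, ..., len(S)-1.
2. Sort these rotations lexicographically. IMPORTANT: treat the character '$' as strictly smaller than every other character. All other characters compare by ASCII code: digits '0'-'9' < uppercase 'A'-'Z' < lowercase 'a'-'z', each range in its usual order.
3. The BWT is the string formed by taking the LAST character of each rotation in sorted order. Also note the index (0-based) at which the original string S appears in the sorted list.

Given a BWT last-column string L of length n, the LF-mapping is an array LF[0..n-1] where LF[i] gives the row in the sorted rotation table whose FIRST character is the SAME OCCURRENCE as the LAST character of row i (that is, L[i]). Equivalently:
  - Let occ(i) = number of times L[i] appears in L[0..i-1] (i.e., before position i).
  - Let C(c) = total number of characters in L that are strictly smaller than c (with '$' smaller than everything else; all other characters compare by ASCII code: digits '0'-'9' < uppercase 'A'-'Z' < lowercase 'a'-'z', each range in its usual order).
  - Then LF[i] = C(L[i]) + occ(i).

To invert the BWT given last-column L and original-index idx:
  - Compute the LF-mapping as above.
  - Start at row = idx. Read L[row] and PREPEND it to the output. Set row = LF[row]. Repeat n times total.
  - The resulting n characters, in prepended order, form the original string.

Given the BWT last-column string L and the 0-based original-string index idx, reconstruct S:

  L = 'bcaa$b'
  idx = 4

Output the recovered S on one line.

Answer: bcaab$

Derivation:
LF mapping: 3 5 1 2 0 4
Walk LF starting at row 4, prepending L[row]:
  step 1: row=4, L[4]='$', prepend. Next row=LF[4]=0
  step 2: row=0, L[0]='b', prepend. Next row=LF[0]=3
  step 3: row=3, L[3]='a', prepend. Next row=LF[3]=2
  step 4: row=2, L[2]='a', prepend. Next row=LF[2]=1
  step 5: row=1, L[1]='c', prepend. Next row=LF[1]=5
  step 6: row=5, L[5]='b', prepend. Next row=LF[5]=4
Reversed output: bcaab$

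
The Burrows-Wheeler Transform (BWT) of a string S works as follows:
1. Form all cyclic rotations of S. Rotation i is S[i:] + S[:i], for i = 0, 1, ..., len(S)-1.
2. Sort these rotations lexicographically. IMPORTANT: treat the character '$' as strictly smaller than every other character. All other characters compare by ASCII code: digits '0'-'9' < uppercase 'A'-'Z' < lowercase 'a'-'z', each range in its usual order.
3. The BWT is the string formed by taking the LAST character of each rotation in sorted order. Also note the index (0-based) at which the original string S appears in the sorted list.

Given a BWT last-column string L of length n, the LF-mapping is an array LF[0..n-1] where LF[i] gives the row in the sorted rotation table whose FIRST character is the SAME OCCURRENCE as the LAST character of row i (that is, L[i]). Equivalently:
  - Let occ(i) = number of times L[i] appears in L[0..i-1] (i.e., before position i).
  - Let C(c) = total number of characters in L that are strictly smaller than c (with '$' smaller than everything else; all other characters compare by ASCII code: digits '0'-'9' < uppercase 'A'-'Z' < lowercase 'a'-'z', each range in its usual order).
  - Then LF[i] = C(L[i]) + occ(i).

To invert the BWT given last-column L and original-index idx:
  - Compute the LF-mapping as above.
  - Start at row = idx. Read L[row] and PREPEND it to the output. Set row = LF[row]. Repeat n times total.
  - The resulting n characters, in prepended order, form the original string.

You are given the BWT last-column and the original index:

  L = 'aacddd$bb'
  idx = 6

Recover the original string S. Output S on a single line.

Answer: dbdbdcaa$

Derivation:
LF mapping: 1 2 5 6 7 8 0 3 4
Walk LF starting at row 6, prepending L[row]:
  step 1: row=6, L[6]='$', prepend. Next row=LF[6]=0
  step 2: row=0, L[0]='a', prepend. Next row=LF[0]=1
  step 3: row=1, L[1]='a', prepend. Next row=LF[1]=2
  step 4: row=2, L[2]='c', prepend. Next row=LF[2]=5
  step 5: row=5, L[5]='d', prepend. Next row=LF[5]=8
  step 6: row=8, L[8]='b', prepend. Next row=LF[8]=4
  step 7: row=4, L[4]='d', prepend. Next row=LF[4]=7
  step 8: row=7, L[7]='b', prepend. Next row=LF[7]=3
  step 9: row=3, L[3]='d', prepend. Next row=LF[3]=6
Reversed output: dbdbdcaa$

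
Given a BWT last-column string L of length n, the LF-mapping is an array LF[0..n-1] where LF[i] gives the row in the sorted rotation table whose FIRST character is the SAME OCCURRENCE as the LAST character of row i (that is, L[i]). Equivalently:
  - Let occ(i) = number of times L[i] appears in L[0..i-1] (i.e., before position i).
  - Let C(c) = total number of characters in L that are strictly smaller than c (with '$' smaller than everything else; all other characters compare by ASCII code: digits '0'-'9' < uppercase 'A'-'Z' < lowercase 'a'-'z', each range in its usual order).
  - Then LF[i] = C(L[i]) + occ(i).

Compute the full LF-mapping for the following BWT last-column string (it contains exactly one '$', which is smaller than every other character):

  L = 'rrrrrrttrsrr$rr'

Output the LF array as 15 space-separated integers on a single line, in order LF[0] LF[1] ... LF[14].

Answer: 1 2 3 4 5 6 13 14 7 12 8 9 0 10 11

Derivation:
Char counts: '$':1, 'r':11, 's':1, 't':2
C (first-col start): C('$')=0, C('r')=1, C('s')=12, C('t')=13
L[0]='r': occ=0, LF[0]=C('r')+0=1+0=1
L[1]='r': occ=1, LF[1]=C('r')+1=1+1=2
L[2]='r': occ=2, LF[2]=C('r')+2=1+2=3
L[3]='r': occ=3, LF[3]=C('r')+3=1+3=4
L[4]='r': occ=4, LF[4]=C('r')+4=1+4=5
L[5]='r': occ=5, LF[5]=C('r')+5=1+5=6
L[6]='t': occ=0, LF[6]=C('t')+0=13+0=13
L[7]='t': occ=1, LF[7]=C('t')+1=13+1=14
L[8]='r': occ=6, LF[8]=C('r')+6=1+6=7
L[9]='s': occ=0, LF[9]=C('s')+0=12+0=12
L[10]='r': occ=7, LF[10]=C('r')+7=1+7=8
L[11]='r': occ=8, LF[11]=C('r')+8=1+8=9
L[12]='$': occ=0, LF[12]=C('$')+0=0+0=0
L[13]='r': occ=9, LF[13]=C('r')+9=1+9=10
L[14]='r': occ=10, LF[14]=C('r')+10=1+10=11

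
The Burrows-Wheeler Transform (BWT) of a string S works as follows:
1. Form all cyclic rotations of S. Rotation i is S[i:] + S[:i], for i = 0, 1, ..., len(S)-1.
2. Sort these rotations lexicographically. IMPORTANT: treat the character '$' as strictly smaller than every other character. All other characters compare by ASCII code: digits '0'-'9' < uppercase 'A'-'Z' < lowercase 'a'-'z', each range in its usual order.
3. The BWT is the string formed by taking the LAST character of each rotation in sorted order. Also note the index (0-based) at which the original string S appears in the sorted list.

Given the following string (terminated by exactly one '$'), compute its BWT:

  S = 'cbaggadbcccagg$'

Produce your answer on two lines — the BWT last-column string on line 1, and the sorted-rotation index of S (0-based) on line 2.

All 15 rotations (rotation i = S[i:]+S[:i]):
  rot[0] = cbaggadbcccagg$
  rot[1] = baggadbcccagg$c
  rot[2] = aggadbcccagg$cb
  rot[3] = ggadbcccagg$cba
  rot[4] = gadbcccagg$cbag
  rot[5] = adbcccagg$cbagg
  rot[6] = dbcccagg$cbagga
  rot[7] = bcccagg$cbaggad
  rot[8] = cccagg$cbaggadb
  rot[9] = ccagg$cbaggadbc
  rot[10] = cagg$cbaggadbcc
  rot[11] = agg$cbaggadbccc
  rot[12] = gg$cbaggadbccca
  rot[13] = g$cbaggadbcccag
  rot[14] = $cbaggadbcccagg
Sorted (with $ < everything):
  sorted[0] = $cbaggadbcccagg  (last char: 'g')
  sorted[1] = adbcccagg$cbagg  (last char: 'g')
  sorted[2] = agg$cbaggadbccc  (last char: 'c')
  sorted[3] = aggadbcccagg$cb  (last char: 'b')
  sorted[4] = baggadbcccagg$c  (last char: 'c')
  sorted[5] = bcccagg$cbaggad  (last char: 'd')
  sorted[6] = cagg$cbaggadbcc  (last char: 'c')
  sorted[7] = cbaggadbcccagg$  (last char: '$')
  sorted[8] = ccagg$cbaggadbc  (last char: 'c')
  sorted[9] = cccagg$cbaggadb  (last char: 'b')
  sorted[10] = dbcccagg$cbagga  (last char: 'a')
  sorted[11] = g$cbaggadbcccag  (last char: 'g')
  sorted[12] = gadbcccagg$cbag  (last char: 'g')
  sorted[13] = gg$cbaggadbccca  (last char: 'a')
  sorted[14] = ggadbcccagg$cba  (last char: 'a')
Last column: ggcbcdc$cbaggaa
Original string S is at sorted index 7

Answer: ggcbcdc$cbaggaa
7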